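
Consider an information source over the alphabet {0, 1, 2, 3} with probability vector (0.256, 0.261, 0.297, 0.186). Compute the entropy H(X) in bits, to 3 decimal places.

H = −Σ pᵢ log₂ pᵢ.
−0.256·log₂(0.256) = 0.5032
−0.261·log₂(0.261) = 0.5058
−0.297·log₂(0.297) = 0.5202
−0.186·log₂(0.186) = 0.4514
Sum ≈ 1.9806 → 1.981 bits.

1.981 bits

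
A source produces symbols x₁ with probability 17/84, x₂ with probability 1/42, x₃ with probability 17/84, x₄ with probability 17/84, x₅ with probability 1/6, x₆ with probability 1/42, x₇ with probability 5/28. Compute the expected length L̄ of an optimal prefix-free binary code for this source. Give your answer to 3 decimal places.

2.643 bits/symbol

Repeatedly combine the two least-probable nodes; the expected code length is the sum of the merged weights.
merge 1/42 + 1/42 → 1/21
merge 1/21 + 1/6 → 3/14
merge 5/28 + 17/84 → 8/21
merge 17/84 + 17/84 → 17/42
merge 3/14 + 8/21 → 25/42
merge 17/42 + 25/42 → 1
L = 1/21 + 3/14 + 8/21 + 17/42 + 25/42 + 1 = 37/14 ≈ 2.643 bits/symbol.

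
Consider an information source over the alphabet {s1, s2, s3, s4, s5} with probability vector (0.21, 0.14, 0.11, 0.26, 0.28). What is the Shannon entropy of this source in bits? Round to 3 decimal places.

2.240 bits

H = −Σ pᵢ log₂ pᵢ.
−0.21·log₂(0.21) = 0.4728
−0.14·log₂(0.14) = 0.3971
−0.11·log₂(0.11) = 0.3503
−0.26·log₂(0.26) = 0.5053
−0.28·log₂(0.28) = 0.5142
Sum ≈ 2.2397 → 2.240 bits.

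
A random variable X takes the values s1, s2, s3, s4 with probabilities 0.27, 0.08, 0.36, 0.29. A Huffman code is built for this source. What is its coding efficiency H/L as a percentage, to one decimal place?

Entropy H = −Σ p log₂ p ≈ 1.8500 bits.
Huffman merges: 2/25+27/100→7/20; 29/100+7/20→16/25; 9/25+16/25→1. L = 199/100 ≈ 1.9900.
Efficiency = H/L = 1.8500/1.9900 = 93.0%.

93.0%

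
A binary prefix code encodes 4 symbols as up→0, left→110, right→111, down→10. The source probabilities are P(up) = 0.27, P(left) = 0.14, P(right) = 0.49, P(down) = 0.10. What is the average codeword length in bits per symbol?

2.36 bits/symbol

L̄ = Σ pᵢ·ℓᵢ = 0.27·1 + 0.14·3 + 0.49·3 + 0.10·2 = 2.36 bits/symbol.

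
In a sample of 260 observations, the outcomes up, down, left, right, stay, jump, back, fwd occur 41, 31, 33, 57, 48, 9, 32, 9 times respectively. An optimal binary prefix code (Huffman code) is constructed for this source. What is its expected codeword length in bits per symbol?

Probabilities are the counts divided by 260.
Repeatedly combine the two least-probable nodes; the expected code length is the sum of the merged weights.
merge 9/260 + 9/260 → 9/130
merge 9/130 + 31/260 → 49/260
merge 8/65 + 33/260 → 1/4
merge 41/260 + 12/65 → 89/260
merge 49/260 + 57/260 → 53/130
merge 1/4 + 89/260 → 77/130
merge 53/130 + 77/130 → 1
L = 9/130 + 49/260 + 1/4 + 89/260 + 53/130 + 77/130 + 1 = 57/20 = 2.85 bits/symbol.

2.85 bits/symbol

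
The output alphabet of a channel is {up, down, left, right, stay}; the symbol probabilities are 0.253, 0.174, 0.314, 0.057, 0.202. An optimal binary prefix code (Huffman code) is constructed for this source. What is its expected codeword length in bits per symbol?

Repeatedly combine the two least-probable nodes; the expected code length is the sum of the merged weights.
merge 57/1000 + 87/500 → 231/1000
merge 101/500 + 231/1000 → 433/1000
merge 253/1000 + 157/500 → 567/1000
merge 433/1000 + 567/1000 → 1
L = 231/1000 + 433/1000 + 567/1000 + 1 = 2231/1000 = 2.231 bits/symbol.

2.231 bits/symbol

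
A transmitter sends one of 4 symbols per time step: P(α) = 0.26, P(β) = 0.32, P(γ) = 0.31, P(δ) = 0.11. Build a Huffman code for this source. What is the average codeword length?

2 bits/symbol

Repeatedly combine the two least-probable nodes; the expected code length is the sum of the merged weights.
merge 11/100 + 13/50 → 37/100
merge 31/100 + 8/25 → 63/100
merge 37/100 + 63/100 → 1
L = 37/100 + 63/100 + 1 = 2 bits/symbol.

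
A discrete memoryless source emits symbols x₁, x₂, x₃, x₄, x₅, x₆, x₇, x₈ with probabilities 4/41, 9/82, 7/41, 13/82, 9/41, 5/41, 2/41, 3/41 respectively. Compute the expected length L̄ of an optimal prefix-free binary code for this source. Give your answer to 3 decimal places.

2.902 bits/symbol

Repeatedly combine the two least-probable nodes; the expected code length is the sum of the merged weights.
merge 2/41 + 3/41 → 5/41
merge 4/41 + 9/82 → 17/82
merge 5/41 + 5/41 → 10/41
merge 13/82 + 7/41 → 27/82
merge 17/82 + 9/41 → 35/82
merge 10/41 + 27/82 → 47/82
merge 35/82 + 47/82 → 1
L = 5/41 + 17/82 + 10/41 + 27/82 + 35/82 + 47/82 + 1 = 119/41 ≈ 2.902 bits/symbol.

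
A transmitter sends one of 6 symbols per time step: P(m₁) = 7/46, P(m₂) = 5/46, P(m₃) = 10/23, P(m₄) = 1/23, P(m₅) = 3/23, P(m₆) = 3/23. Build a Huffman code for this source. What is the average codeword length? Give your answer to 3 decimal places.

2.283 bits/symbol

Repeatedly combine the two least-probable nodes; the expected code length is the sum of the merged weights.
merge 1/23 + 5/46 → 7/46
merge 3/23 + 3/23 → 6/23
merge 7/46 + 7/46 → 7/23
merge 6/23 + 7/23 → 13/23
merge 10/23 + 13/23 → 1
L = 7/46 + 6/23 + 7/23 + 13/23 + 1 = 105/46 ≈ 2.283 bits/symbol.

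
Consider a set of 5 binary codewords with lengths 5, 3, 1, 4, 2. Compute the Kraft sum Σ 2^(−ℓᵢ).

0.96875

With common denominator 2^5 = 32: Σ 2^(−ℓᵢ) = 1/32 + 4/32 + 16/32 + 2/32 + 8/32 = 31/32 = 0.96875.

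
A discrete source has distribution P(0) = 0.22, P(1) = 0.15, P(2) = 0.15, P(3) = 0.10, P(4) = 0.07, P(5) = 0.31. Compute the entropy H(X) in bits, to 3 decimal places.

2.426 bits

H = −Σ pᵢ log₂ pᵢ.
−0.22·log₂(0.22) = 0.4806
−0.15·log₂(0.15) = 0.4105
−0.15·log₂(0.15) = 0.4105
−0.10·log₂(0.10) = 0.3322
−0.07·log₂(0.07) = 0.2686
−0.31·log₂(0.31) = 0.5238
Sum ≈ 2.4262 → 2.426 bits.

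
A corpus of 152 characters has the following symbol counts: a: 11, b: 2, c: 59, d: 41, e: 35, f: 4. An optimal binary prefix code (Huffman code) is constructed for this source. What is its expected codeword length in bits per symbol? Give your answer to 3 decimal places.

2.105 bits/symbol

Probabilities are the counts divided by 152.
Repeatedly combine the two least-probable nodes; the expected code length is the sum of the merged weights.
merge 1/76 + 1/38 → 3/76
merge 3/76 + 11/152 → 17/152
merge 17/152 + 35/152 → 13/38
merge 41/152 + 13/38 → 93/152
merge 59/152 + 93/152 → 1
L = 3/76 + 17/152 + 13/38 + 93/152 + 1 = 40/19 ≈ 2.105 bits/symbol.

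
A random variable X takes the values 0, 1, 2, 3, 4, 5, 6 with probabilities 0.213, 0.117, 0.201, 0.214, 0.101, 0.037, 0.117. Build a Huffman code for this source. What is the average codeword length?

Repeatedly combine the two least-probable nodes; the expected code length is the sum of the merged weights.
merge 37/1000 + 101/1000 → 69/500
merge 117/1000 + 117/1000 → 117/500
merge 69/500 + 201/1000 → 339/1000
merge 213/1000 + 107/500 → 427/1000
merge 117/500 + 339/1000 → 573/1000
merge 427/1000 + 573/1000 → 1
L = 69/500 + 117/500 + 339/1000 + 427/1000 + 573/1000 + 1 = 2711/1000 = 2.711 bits/symbol.

2.711 bits/symbol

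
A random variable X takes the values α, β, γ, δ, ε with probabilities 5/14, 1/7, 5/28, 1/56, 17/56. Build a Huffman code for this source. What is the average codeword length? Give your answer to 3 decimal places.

Repeatedly combine the two least-probable nodes; the expected code length is the sum of the merged weights.
merge 1/56 + 1/7 → 9/56
merge 9/56 + 5/28 → 19/56
merge 17/56 + 19/56 → 9/14
merge 5/14 + 9/14 → 1
L = 9/56 + 19/56 + 9/14 + 1 = 15/7 ≈ 2.143 bits/symbol.

2.143 bits/symbol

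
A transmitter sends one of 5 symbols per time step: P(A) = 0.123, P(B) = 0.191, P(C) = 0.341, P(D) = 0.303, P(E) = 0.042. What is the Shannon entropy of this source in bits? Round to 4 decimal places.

H = −Σ pᵢ log₂ pᵢ.
−0.123·log₂(0.123) = 0.3719
−0.191·log₂(0.191) = 0.4562
−0.341·log₂(0.341) = 0.5293
−0.303·log₂(0.303) = 0.5220
−0.042·log₂(0.042) = 0.1921
Sum ≈ 2.0714 → 2.0714 bits.

2.0714 bits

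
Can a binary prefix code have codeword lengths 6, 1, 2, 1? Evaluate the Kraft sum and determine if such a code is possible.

1.265625; no

With common denominator 2^6 = 64: Σ 2^(−ℓᵢ) = 1/64 + 32/64 + 16/64 + 32/64 = 81/64 = 1.265625.
Kraft's inequality requires Σ ≤ 1; here Σ = 1.265625 > 1, so no such prefix code exists.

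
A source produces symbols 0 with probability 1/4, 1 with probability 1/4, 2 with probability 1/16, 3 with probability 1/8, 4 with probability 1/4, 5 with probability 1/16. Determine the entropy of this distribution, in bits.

Each probability is a power of 1/2, so log₂(1/p) is an integer.
H = Σ p·log₂(1/p) = 1/4·2 + 1/4·2 + 1/16·4 + 1/8·3 + 1/4·2 + 1/16·4 = 2.375 bits.

2.375 bits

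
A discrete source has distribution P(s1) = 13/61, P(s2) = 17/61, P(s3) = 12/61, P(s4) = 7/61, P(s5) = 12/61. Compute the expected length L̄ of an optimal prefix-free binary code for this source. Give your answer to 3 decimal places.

2.311 bits/symbol

Repeatedly combine the two least-probable nodes; the expected code length is the sum of the merged weights.
merge 7/61 + 12/61 → 19/61
merge 12/61 + 13/61 → 25/61
merge 17/61 + 19/61 → 36/61
merge 25/61 + 36/61 → 1
L = 19/61 + 25/61 + 36/61 + 1 = 141/61 ≈ 2.311 bits/symbol.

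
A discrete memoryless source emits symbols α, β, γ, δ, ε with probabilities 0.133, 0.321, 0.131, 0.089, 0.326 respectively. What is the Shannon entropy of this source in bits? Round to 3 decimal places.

2.135 bits

H = −Σ pᵢ log₂ pᵢ.
−0.133·log₂(0.133) = 0.3871
−0.321·log₂(0.321) = 0.5262
−0.131·log₂(0.131) = 0.3841
−0.089·log₂(0.089) = 0.3106
−0.326·log₂(0.326) = 0.5272
Sum ≈ 2.1352 → 2.135 bits.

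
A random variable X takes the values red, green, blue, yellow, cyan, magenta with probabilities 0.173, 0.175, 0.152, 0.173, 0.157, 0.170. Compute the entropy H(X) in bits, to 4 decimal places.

2.5829 bits

H = −Σ pᵢ log₂ pᵢ.
−0.173·log₂(0.173) = 0.4379
−0.175·log₂(0.175) = 0.4401
−0.152·log₂(0.152) = 0.4131
−0.173·log₂(0.173) = 0.4379
−0.157·log₂(0.157) = 0.4194
−0.170·log₂(0.170) = 0.4346
Sum ≈ 2.5829 → 2.5829 bits.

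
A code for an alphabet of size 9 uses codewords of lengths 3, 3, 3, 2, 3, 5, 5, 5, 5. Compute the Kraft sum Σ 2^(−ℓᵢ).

0.875

With common denominator 2^5 = 32: Σ 2^(−ℓᵢ) = 4/32 + 4/32 + 4/32 + 8/32 + 4/32 + 1/32 + 1/32 + 1/32 + 1/32 = 28/32 = 0.875.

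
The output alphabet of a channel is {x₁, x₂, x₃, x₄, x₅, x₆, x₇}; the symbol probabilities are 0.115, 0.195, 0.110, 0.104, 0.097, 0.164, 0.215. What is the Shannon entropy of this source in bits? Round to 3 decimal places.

2.740 bits

H = −Σ pᵢ log₂ pᵢ.
−0.115·log₂(0.115) = 0.3588
−0.195·log₂(0.195) = 0.4599
−0.110·log₂(0.110) = 0.3503
−0.104·log₂(0.104) = 0.3396
−0.097·log₂(0.097) = 0.3265
−0.164·log₂(0.164) = 0.4278
−0.215·log₂(0.215) = 0.4768
Sum ≈ 2.7396 → 2.740 bits.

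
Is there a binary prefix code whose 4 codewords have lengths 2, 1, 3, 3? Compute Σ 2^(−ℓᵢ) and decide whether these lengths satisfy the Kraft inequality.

With common denominator 2^3 = 8: Σ 2^(−ℓᵢ) = 2/8 + 4/8 + 1/8 + 1/8 = 8/8 = 1.
Kraft's inequality requires Σ ≤ 1; here Σ = 1 ≤ 1, so such a prefix code exists.

1; yes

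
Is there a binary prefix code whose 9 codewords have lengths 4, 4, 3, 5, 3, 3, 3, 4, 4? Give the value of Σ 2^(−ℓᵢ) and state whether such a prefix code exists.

With common denominator 2^5 = 32: Σ 2^(−ℓᵢ) = 2/32 + 2/32 + 4/32 + 1/32 + 4/32 + 4/32 + 4/32 + 2/32 + 2/32 = 25/32 = 0.78125.
Kraft's inequality requires Σ ≤ 1; here Σ = 0.78125 ≤ 1, so such a prefix code exists.

0.78125; yes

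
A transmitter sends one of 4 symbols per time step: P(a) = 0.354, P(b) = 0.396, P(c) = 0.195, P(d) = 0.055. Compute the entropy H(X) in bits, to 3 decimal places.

H = −Σ pᵢ log₂ pᵢ.
−0.354·log₂(0.354) = 0.5304
−0.396·log₂(0.396) = 0.5292
−0.195·log₂(0.195) = 0.4599
−0.055·log₂(0.055) = 0.2301
Sum ≈ 1.7496 → 1.750 bits.

1.750 bits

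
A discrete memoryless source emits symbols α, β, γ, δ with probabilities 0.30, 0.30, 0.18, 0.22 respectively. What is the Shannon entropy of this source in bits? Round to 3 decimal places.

H = −Σ pᵢ log₂ pᵢ.
−0.30·log₂(0.30) = 0.5211
−0.30·log₂(0.30) = 0.5211
−0.18·log₂(0.18) = 0.4453
−0.22·log₂(0.22) = 0.4806
Sum ≈ 1.9681 → 1.968 bits.

1.968 bits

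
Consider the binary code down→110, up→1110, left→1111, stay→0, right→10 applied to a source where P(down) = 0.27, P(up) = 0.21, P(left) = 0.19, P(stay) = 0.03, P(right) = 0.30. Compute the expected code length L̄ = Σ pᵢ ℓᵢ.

3.04 bits/symbol

L̄ = Σ pᵢ·ℓᵢ = 0.27·3 + 0.21·4 + 0.19·4 + 0.03·1 + 0.30·2 = 3.04 bits/symbol.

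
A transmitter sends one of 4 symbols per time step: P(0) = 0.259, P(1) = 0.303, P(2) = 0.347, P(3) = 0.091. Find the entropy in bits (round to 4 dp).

1.8713 bits

H = −Σ pᵢ log₂ pᵢ.
−0.259·log₂(0.259) = 0.5048
−0.303·log₂(0.303) = 0.5220
−0.347·log₂(0.347) = 0.5299
−0.091·log₂(0.091) = 0.3147
Sum ≈ 1.8713 → 1.8713 bits.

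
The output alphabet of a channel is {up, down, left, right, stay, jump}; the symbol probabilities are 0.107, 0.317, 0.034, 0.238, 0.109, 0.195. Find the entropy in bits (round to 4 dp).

2.3376 bits

H = −Σ pᵢ log₂ pᵢ.
−0.107·log₂(0.107) = 0.3450
−0.317·log₂(0.317) = 0.5254
−0.034·log₂(0.034) = 0.1659
−0.238·log₂(0.238) = 0.4929
−0.109·log₂(0.109) = 0.3485
−0.195·log₂(0.195) = 0.4599
Sum ≈ 2.3376 → 2.3376 bits.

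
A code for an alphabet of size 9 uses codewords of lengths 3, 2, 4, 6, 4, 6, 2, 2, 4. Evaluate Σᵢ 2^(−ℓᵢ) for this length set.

1.09375

With common denominator 2^6 = 64: Σ 2^(−ℓᵢ) = 8/64 + 16/64 + 4/64 + 1/64 + 4/64 + 1/64 + 16/64 + 16/64 + 4/64 = 70/64 = 1.09375.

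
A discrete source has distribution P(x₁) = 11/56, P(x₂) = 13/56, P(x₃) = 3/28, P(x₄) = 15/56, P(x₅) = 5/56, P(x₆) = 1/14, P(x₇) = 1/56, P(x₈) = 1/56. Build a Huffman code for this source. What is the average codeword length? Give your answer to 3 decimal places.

Repeatedly combine the two least-probable nodes; the expected code length is the sum of the merged weights.
merge 1/56 + 1/56 → 1/28
merge 1/28 + 1/14 → 3/28
merge 5/56 + 3/28 → 11/56
merge 3/28 + 11/56 → 17/56
merge 11/56 + 13/56 → 3/7
merge 15/56 + 17/56 → 4/7
merge 3/7 + 4/7 → 1
L = 1/28 + 3/28 + 11/56 + 17/56 + 3/7 + 4/7 + 1 = 37/14 ≈ 2.643 bits/symbol.

2.643 bits/symbol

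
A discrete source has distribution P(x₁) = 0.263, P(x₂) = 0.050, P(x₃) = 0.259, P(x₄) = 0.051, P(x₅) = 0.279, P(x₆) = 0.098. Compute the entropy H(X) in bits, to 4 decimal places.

H = −Σ pᵢ log₂ pᵢ.
−0.263·log₂(0.263) = 0.5068
−0.050·log₂(0.050) = 0.2161
−0.259·log₂(0.259) = 0.5048
−0.051·log₂(0.051) = 0.2190
−0.279·log₂(0.279) = 0.5138
−0.098·log₂(0.098) = 0.3284
Sum ≈ 2.2888 → 2.2888 bits.

2.2888 bits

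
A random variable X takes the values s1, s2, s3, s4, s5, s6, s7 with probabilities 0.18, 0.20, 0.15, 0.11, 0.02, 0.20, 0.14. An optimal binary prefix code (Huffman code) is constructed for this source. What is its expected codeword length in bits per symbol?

Repeatedly combine the two least-probable nodes; the expected code length is the sum of the merged weights.
merge 1/50 + 11/100 → 13/100
merge 13/100 + 7/50 → 27/100
merge 3/20 + 9/50 → 33/100
merge 1/5 + 1/5 → 2/5
merge 27/100 + 33/100 → 3/5
merge 2/5 + 3/5 → 1
L = 13/100 + 27/100 + 33/100 + 2/5 + 3/5 + 1 = 273/100 = 2.73 bits/symbol.

2.73 bits/symbol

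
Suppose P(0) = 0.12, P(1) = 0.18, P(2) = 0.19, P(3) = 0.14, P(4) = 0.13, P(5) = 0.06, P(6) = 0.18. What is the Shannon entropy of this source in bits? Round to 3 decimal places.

H = −Σ pᵢ log₂ pᵢ.
−0.12·log₂(0.12) = 0.3671
−0.18·log₂(0.18) = 0.4453
−0.19·log₂(0.19) = 0.4552
−0.14·log₂(0.14) = 0.3971
−0.13·log₂(0.13) = 0.3826
−0.06·log₂(0.06) = 0.2435
−0.18·log₂(0.18) = 0.4453
Sum ≈ 2.7362 → 2.736 bits.

2.736 bits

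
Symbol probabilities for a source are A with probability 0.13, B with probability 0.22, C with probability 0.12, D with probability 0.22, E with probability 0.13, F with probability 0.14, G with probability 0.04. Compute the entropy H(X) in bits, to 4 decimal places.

H = −Σ pᵢ log₂ pᵢ.
−0.13·log₂(0.13) = 0.3826
−0.22·log₂(0.22) = 0.4806
−0.12·log₂(0.12) = 0.3671
−0.22·log₂(0.22) = 0.4806
−0.13·log₂(0.13) = 0.3826
−0.14·log₂(0.14) = 0.3971
−0.04·log₂(0.04) = 0.1858
Sum ≈ 2.6764 → 2.6764 bits.

2.6764 bits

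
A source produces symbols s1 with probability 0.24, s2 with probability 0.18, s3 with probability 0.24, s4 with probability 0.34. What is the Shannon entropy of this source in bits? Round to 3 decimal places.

1.963 bits

H = −Σ pᵢ log₂ pᵢ.
−0.24·log₂(0.24) = 0.4941
−0.18·log₂(0.18) = 0.4453
−0.24·log₂(0.24) = 0.4941
−0.34·log₂(0.34) = 0.5292
Sum ≈ 1.9628 → 1.963 bits.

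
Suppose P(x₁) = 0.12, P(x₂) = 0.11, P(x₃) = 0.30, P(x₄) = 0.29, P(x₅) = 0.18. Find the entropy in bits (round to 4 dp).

2.2017 bits

H = −Σ pᵢ log₂ pᵢ.
−0.12·log₂(0.12) = 0.3671
−0.11·log₂(0.11) = 0.3503
−0.30·log₂(0.30) = 0.5211
−0.29·log₂(0.29) = 0.5179
−0.18·log₂(0.18) = 0.4453
Sum ≈ 2.2017 → 2.2017 bits.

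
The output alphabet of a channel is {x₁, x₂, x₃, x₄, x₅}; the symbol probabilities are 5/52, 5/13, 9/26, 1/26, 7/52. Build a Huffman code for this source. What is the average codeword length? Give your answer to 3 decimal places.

Repeatedly combine the two least-probable nodes; the expected code length is the sum of the merged weights.
merge 1/26 + 5/52 → 7/52
merge 7/52 + 7/52 → 7/26
merge 7/26 + 9/26 → 8/13
merge 5/13 + 8/13 → 1
L = 7/52 + 7/26 + 8/13 + 1 = 105/52 ≈ 2.019 bits/symbol.

2.019 bits/symbol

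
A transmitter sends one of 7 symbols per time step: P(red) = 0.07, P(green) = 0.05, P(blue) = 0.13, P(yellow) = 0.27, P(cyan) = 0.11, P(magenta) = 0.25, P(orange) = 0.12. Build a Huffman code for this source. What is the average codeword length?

Repeatedly combine the two least-probable nodes; the expected code length is the sum of the merged weights.
merge 1/20 + 7/100 → 3/25
merge 11/100 + 3/25 → 23/100
merge 3/25 + 13/100 → 1/4
merge 23/100 + 1/4 → 12/25
merge 1/4 + 27/100 → 13/25
merge 12/25 + 13/25 → 1
L = 3/25 + 23/100 + 1/4 + 12/25 + 13/25 + 1 = 13/5 = 2.6 bits/symbol.

2.6 bits/symbol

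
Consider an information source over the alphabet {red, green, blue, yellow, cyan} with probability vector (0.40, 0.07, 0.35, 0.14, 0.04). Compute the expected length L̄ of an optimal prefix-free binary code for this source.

1.96 bits/symbol

Repeatedly combine the two least-probable nodes; the expected code length is the sum of the merged weights.
merge 1/25 + 7/100 → 11/100
merge 11/100 + 7/50 → 1/4
merge 1/4 + 7/20 → 3/5
merge 2/5 + 3/5 → 1
L = 11/100 + 1/4 + 3/5 + 1 = 49/25 = 1.96 bits/symbol.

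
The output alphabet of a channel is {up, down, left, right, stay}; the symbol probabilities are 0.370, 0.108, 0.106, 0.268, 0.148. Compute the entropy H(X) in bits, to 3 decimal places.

2.138 bits

H = −Σ pᵢ log₂ pᵢ.
−0.370·log₂(0.370) = 0.5307
−0.108·log₂(0.108) = 0.3468
−0.106·log₂(0.106) = 0.3432
−0.268·log₂(0.268) = 0.5091
−0.148·log₂(0.148) = 0.4079
Sum ≈ 2.1378 → 2.138 bits.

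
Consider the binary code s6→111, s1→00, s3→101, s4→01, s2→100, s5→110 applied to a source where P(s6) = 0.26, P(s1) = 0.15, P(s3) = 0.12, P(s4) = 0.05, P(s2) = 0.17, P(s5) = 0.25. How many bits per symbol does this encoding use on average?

L̄ = Σ pᵢ·ℓᵢ = 0.26·3 + 0.15·2 + 0.12·3 + 0.05·2 + 0.17·3 + 0.25·3 = 2.8 bits/symbol.

2.8 bits/symbol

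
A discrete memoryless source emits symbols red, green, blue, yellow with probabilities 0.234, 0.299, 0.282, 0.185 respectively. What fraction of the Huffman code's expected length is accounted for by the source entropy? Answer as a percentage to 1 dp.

Entropy H = −Σ p log₂ p ≈ 1.9765 bits.
Huffman merges: 37/200+117/500→419/1000; 141/500+299/1000→581/1000; 419/1000+581/1000→1. L = 2 ≈ 2.0000.
Efficiency = H/L = 1.9765/2.0000 = 98.8%.

98.8%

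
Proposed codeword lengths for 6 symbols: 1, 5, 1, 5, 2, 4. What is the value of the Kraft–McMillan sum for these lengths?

1.375

With common denominator 2^5 = 32: Σ 2^(−ℓᵢ) = 16/32 + 1/32 + 16/32 + 1/32 + 8/32 + 2/32 = 44/32 = 1.375.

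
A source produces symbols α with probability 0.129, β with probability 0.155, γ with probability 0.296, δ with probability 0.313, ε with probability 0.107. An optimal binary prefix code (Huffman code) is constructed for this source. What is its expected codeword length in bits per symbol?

Repeatedly combine the two least-probable nodes; the expected code length is the sum of the merged weights.
merge 107/1000 + 129/1000 → 59/250
merge 31/200 + 59/250 → 391/1000
merge 37/125 + 313/1000 → 609/1000
merge 391/1000 + 609/1000 → 1
L = 59/250 + 391/1000 + 609/1000 + 1 = 559/250 = 2.236 bits/symbol.

2.236 bits/symbol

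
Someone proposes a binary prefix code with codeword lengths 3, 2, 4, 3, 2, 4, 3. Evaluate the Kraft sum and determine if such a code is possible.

With common denominator 2^4 = 16: Σ 2^(−ℓᵢ) = 2/16 + 4/16 + 1/16 + 2/16 + 4/16 + 1/16 + 2/16 = 16/16 = 1.
Kraft's inequality requires Σ ≤ 1; here Σ = 1 ≤ 1, so such a prefix code exists.

1; yes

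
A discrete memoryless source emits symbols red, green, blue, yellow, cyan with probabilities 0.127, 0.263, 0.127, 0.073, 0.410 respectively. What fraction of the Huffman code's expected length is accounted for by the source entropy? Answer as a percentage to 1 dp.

97.6%

Entropy H = −Σ p log₂ p ≈ 2.0660 bits.
Huffman merges: 73/1000+127/1000→1/5; 127/1000+1/5→327/1000; 263/1000+327/1000→59/100; 41/100+59/100→1. L = 2117/1000 ≈ 2.1170.
Efficiency = H/L = 2.0660/2.1170 = 97.6%.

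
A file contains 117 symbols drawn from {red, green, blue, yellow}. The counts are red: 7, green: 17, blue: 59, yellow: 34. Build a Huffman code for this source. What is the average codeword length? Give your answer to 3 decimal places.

1.701 bits/symbol

Probabilities are the counts divided by 117.
Repeatedly combine the two least-probable nodes; the expected code length is the sum of the merged weights.
merge 7/117 + 17/117 → 8/39
merge 8/39 + 34/117 → 58/117
merge 58/117 + 59/117 → 1
L = 8/39 + 58/117 + 1 = 199/117 ≈ 1.701 bits/symbol.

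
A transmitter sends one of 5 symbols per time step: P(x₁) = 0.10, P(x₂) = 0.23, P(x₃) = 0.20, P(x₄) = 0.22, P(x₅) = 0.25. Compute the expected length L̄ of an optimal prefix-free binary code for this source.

2.3 bits/symbol

Repeatedly combine the two least-probable nodes; the expected code length is the sum of the merged weights.
merge 1/10 + 1/5 → 3/10
merge 11/50 + 23/100 → 9/20
merge 1/4 + 3/10 → 11/20
merge 9/20 + 11/20 → 1
L = 3/10 + 9/20 + 11/20 + 1 = 23/10 = 2.3 bits/symbol.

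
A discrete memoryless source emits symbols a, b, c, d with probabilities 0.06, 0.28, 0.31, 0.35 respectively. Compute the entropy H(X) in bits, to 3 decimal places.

H = −Σ pᵢ log₂ pᵢ.
−0.06·log₂(0.06) = 0.2435
−0.28·log₂(0.28) = 0.5142
−0.31·log₂(0.31) = 0.5238
−0.35·log₂(0.35) = 0.5301
Sum ≈ 1.8116 → 1.812 bits.

1.812 bits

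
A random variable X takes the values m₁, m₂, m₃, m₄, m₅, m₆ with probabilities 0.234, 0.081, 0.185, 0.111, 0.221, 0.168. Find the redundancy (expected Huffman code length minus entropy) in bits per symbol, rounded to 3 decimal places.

Entropy H = −Σ p log₂ p ≈ 2.5001 bits.
Huffman merges: 81/1000+111/1000→24/125; 21/125+37/200→353/1000; 24/125+221/1000→413/1000; 117/500+353/1000→587/1000; 413/1000+587/1000→1. L = 509/200 ≈ 2.5450.
L − H = 2.5450 − 2.5001 = 0.045 bits.

0.045 bits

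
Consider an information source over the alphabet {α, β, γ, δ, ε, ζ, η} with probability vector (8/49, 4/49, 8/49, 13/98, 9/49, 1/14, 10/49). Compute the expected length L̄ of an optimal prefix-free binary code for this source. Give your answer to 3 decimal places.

Repeatedly combine the two least-probable nodes; the expected code length is the sum of the merged weights.
merge 1/14 + 4/49 → 15/98
merge 13/98 + 15/98 → 2/7
merge 8/49 + 8/49 → 16/49
merge 9/49 + 10/49 → 19/49
merge 2/7 + 16/49 → 30/49
merge 19/49 + 30/49 → 1
L = 15/98 + 2/7 + 16/49 + 19/49 + 30/49 + 1 = 271/98 ≈ 2.765 bits/symbol.

2.765 bits/symbol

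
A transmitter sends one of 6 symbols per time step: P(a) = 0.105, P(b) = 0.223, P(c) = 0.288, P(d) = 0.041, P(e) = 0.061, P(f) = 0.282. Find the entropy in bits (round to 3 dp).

2.291 bits

H = −Σ pᵢ log₂ pᵢ.
−0.105·log₂(0.105) = 0.3414
−0.223·log₂(0.223) = 0.4828
−0.288·log₂(0.288) = 0.5172
−0.041·log₂(0.041) = 0.1889
−0.061·log₂(0.061) = 0.2461
−0.282·log₂(0.282) = 0.5150
Sum ≈ 2.2915 → 2.291 bits.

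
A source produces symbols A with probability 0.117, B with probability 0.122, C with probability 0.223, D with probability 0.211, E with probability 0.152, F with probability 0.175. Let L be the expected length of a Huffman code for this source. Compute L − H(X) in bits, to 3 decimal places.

Entropy H = −Σ p log₂ p ≈ 2.5420 bits.
Huffman merges: 117/1000+61/500→239/1000; 19/125+7/40→327/1000; 211/1000+223/1000→217/500; 239/1000+327/1000→283/500; 217/500+283/500→1. L = 1283/500 ≈ 2.5660.
L − H = 2.5660 − 2.5420 = 0.024 bits.

0.024 bits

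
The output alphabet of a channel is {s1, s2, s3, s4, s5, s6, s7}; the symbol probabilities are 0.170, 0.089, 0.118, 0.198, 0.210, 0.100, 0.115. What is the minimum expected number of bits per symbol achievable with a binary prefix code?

2.781 bits/symbol

Repeatedly combine the two least-probable nodes; the expected code length is the sum of the merged weights.
merge 89/1000 + 1/10 → 189/1000
merge 23/200 + 59/500 → 233/1000
merge 17/100 + 189/1000 → 359/1000
merge 99/500 + 21/100 → 51/125
merge 233/1000 + 359/1000 → 74/125
merge 51/125 + 74/125 → 1
L = 189/1000 + 233/1000 + 359/1000 + 51/125 + 74/125 + 1 = 2781/1000 = 2.781 bits/symbol.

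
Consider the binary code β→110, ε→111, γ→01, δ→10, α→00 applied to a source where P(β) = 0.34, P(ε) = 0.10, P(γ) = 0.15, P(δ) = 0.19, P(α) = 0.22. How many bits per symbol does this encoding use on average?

2.44 bits/symbol

L̄ = Σ pᵢ·ℓᵢ = 0.34·3 + 0.10·3 + 0.15·2 + 0.19·2 + 0.22·2 = 2.44 bits/symbol.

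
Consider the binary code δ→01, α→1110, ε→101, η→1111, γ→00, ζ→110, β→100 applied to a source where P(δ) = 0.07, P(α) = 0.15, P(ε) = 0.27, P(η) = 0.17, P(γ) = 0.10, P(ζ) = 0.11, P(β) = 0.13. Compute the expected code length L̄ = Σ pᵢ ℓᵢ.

L̄ = Σ pᵢ·ℓᵢ = 0.07·2 + 0.15·4 + 0.27·3 + 0.17·4 + 0.10·2 + 0.11·3 + 0.13·3 = 3.15 bits/symbol.

3.15 bits/symbol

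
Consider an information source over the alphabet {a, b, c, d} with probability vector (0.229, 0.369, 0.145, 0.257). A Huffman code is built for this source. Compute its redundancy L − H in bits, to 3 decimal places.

0.075 bits

Entropy H = −Σ p log₂ p ≈ 1.9254 bits.
Huffman merges: 29/200+229/1000→187/500; 257/1000+369/1000→313/500; 187/500+313/500→1. L = 2 ≈ 2.0000.
L − H = 2.0000 − 1.9254 = 0.075 bits.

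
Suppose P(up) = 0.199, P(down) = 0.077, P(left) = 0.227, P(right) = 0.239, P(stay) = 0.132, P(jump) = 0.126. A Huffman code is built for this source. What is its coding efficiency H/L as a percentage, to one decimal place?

98.2%

Entropy H = −Σ p log₂ p ≈ 2.4896 bits.
Huffman merges: 77/1000+63/500→203/1000; 33/250+199/1000→331/1000; 203/1000+227/1000→43/100; 239/1000+331/1000→57/100; 43/100+57/100→1. L = 1267/500 ≈ 2.5340.
Efficiency = H/L = 2.4896/2.5340 = 98.2%.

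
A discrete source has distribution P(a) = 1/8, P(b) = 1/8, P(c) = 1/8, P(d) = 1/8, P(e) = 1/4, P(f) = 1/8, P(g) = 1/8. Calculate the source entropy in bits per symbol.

Each probability is a power of 1/2, so log₂(1/p) is an integer.
H = Σ p·log₂(1/p) = 1/8·3 + 1/8·3 + 1/8·3 + 1/8·3 + 1/4·2 + 1/8·3 + 1/8·3 = 2.75 bits.

2.75 bits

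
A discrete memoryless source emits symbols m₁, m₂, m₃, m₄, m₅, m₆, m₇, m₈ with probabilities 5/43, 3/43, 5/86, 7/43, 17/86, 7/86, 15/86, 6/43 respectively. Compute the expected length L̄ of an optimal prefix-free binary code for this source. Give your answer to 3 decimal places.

Repeatedly combine the two least-probable nodes; the expected code length is the sum of the merged weights.
merge 5/86 + 3/43 → 11/86
merge 7/86 + 5/43 → 17/86
merge 11/86 + 6/43 → 23/86
merge 7/43 + 15/86 → 29/86
merge 17/86 + 17/86 → 17/43
merge 23/86 + 29/86 → 26/43
merge 17/43 + 26/43 → 1
L = 11/86 + 17/86 + 23/86 + 29/86 + 17/43 + 26/43 + 1 = 126/43 ≈ 2.930 bits/symbol.

2.930 bits/symbol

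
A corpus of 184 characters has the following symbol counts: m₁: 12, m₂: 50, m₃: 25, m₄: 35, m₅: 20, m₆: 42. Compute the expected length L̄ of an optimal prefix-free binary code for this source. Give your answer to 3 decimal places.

Probabilities are the counts divided by 184.
Repeatedly combine the two least-probable nodes; the expected code length is the sum of the merged weights.
merge 3/46 + 5/46 → 4/23
merge 25/184 + 4/23 → 57/184
merge 35/184 + 21/92 → 77/184
merge 25/92 + 57/184 → 107/184
merge 77/184 + 107/184 → 1
L = 4/23 + 57/184 + 77/184 + 107/184 + 1 = 457/184 ≈ 2.484 bits/symbol.

2.484 bits/symbol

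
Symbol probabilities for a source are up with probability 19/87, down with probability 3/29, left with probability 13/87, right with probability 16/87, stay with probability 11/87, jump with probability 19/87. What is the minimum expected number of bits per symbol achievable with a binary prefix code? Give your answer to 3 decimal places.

Repeatedly combine the two least-probable nodes; the expected code length is the sum of the merged weights.
merge 3/29 + 11/87 → 20/87
merge 13/87 + 16/87 → 1/3
merge 19/87 + 19/87 → 38/87
merge 20/87 + 1/3 → 49/87
merge 38/87 + 49/87 → 1
L = 20/87 + 1/3 + 38/87 + 49/87 + 1 = 223/87 ≈ 2.563 bits/symbol.

2.563 bits/symbol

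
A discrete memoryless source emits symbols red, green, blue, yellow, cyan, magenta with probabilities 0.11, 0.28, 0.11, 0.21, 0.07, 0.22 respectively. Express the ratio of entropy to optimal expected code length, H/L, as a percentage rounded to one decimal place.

98.7%

Entropy H = −Σ p log₂ p ≈ 2.4367 bits.
Huffman merges: 7/100+11/100→9/50; 11/100+9/50→29/100; 21/100+11/50→43/100; 7/25+29/100→57/100; 43/100+57/100→1. L = 247/100 ≈ 2.4700.
Efficiency = H/L = 2.4367/2.4700 = 98.7%.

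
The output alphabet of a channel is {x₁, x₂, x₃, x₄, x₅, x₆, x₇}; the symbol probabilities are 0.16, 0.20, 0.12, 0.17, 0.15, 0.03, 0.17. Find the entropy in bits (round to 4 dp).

2.6860 bits

H = −Σ pᵢ log₂ pᵢ.
−0.16·log₂(0.16) = 0.4230
−0.20·log₂(0.20) = 0.4644
−0.12·log₂(0.12) = 0.3671
−0.17·log₂(0.17) = 0.4346
−0.15·log₂(0.15) = 0.4105
−0.03·log₂(0.03) = 0.1518
−0.17·log₂(0.17) = 0.4346
Sum ≈ 2.6860 → 2.6860 bits.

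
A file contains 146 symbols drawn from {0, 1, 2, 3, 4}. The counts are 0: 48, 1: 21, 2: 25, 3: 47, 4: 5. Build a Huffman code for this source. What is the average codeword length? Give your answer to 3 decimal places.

Probabilities are the counts divided by 146.
Repeatedly combine the two least-probable nodes; the expected code length is the sum of the merged weights.
merge 5/146 + 21/146 → 13/73
merge 25/146 + 13/73 → 51/146
merge 47/146 + 24/73 → 95/146
merge 51/146 + 95/146 → 1
L = 13/73 + 51/146 + 95/146 + 1 = 159/73 ≈ 2.178 bits/symbol.

2.178 bits/symbol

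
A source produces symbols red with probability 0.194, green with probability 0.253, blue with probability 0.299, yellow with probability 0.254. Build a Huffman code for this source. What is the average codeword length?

2 bits/symbol

Repeatedly combine the two least-probable nodes; the expected code length is the sum of the merged weights.
merge 97/500 + 253/1000 → 447/1000
merge 127/500 + 299/1000 → 553/1000
merge 447/1000 + 553/1000 → 1
L = 447/1000 + 553/1000 + 1 = 2 bits/symbol.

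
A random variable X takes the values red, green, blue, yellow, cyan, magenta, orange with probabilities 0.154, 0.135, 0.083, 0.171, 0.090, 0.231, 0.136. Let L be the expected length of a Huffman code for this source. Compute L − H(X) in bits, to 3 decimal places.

Entropy H = −Σ p log₂ p ≈ 2.7318 bits.
Huffman merges: 83/1000+9/100→173/1000; 27/200+17/125→271/1000; 77/500+171/1000→13/40; 173/1000+231/1000→101/250; 271/1000+13/40→149/250; 101/250+149/250→1. L = 2769/1000 ≈ 2.7690.
L − H = 2.7690 − 2.7318 = 0.037 bits.

0.037 bits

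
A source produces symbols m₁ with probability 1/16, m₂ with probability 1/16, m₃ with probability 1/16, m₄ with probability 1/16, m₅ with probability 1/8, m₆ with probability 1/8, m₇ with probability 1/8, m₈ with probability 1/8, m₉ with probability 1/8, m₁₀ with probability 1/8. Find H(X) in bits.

Each probability is a power of 1/2, so log₂(1/p) is an integer.
H = Σ p·log₂(1/p) = 1/16·4 + 1/16·4 + 1/16·4 + 1/16·4 + 1/8·3 + 1/8·3 + 1/8·3 + 1/8·3 + 1/8·3 + 1/8·3 = 3.25 bits.

3.25 bits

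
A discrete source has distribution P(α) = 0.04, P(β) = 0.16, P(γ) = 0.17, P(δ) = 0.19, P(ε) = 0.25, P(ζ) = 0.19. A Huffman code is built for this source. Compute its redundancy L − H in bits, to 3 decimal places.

0.106 bits

Entropy H = −Σ p log₂ p ≈ 2.4538 bits.
Huffman merges: 1/25+4/25→1/5; 17/100+19/100→9/25; 19/100+1/5→39/100; 1/4+9/25→61/100; 39/100+61/100→1. L = 64/25 ≈ 2.5600.
L − H = 2.5600 − 2.4538 = 0.106 bits.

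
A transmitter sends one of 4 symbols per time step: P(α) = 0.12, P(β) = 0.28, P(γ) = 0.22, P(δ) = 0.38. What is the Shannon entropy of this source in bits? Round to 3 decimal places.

1.892 bits

H = −Σ pᵢ log₂ pᵢ.
−0.12·log₂(0.12) = 0.3671
−0.28·log₂(0.28) = 0.5142
−0.22·log₂(0.22) = 0.4806
−0.38·log₂(0.38) = 0.5305
Sum ≈ 1.8923 → 1.892 bits.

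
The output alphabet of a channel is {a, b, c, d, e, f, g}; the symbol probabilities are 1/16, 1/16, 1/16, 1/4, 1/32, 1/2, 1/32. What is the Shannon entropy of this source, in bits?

Each probability is a power of 1/2, so log₂(1/p) is an integer.
H = Σ p·log₂(1/p) = 1/16·4 + 1/16·4 + 1/16·4 + 1/4·2 + 1/32·5 + 1/2·1 + 1/32·5 = 2.0625 bits.

2.0625 bits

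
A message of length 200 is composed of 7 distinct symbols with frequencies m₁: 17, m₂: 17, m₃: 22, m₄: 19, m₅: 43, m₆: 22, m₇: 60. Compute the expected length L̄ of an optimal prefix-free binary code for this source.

Probabilities are the counts divided by 200.
Repeatedly combine the two least-probable nodes; the expected code length is the sum of the merged weights.
merge 17/200 + 17/200 → 17/100
merge 19/200 + 11/100 → 41/200
merge 11/100 + 17/100 → 7/25
merge 41/200 + 43/200 → 21/50
merge 7/25 + 3/10 → 29/50
merge 21/50 + 29/50 → 1
L = 17/100 + 41/200 + 7/25 + 21/50 + 29/50 + 1 = 531/200 = 2.655 bits/symbol.

2.655 bits/symbol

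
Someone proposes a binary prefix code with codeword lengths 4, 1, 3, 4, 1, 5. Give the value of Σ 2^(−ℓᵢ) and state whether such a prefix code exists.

With common denominator 2^5 = 32: Σ 2^(−ℓᵢ) = 2/32 + 16/32 + 4/32 + 2/32 + 16/32 + 1/32 = 41/32 = 1.28125.
Kraft's inequality requires Σ ≤ 1; here Σ = 1.28125 > 1, so no such prefix code exists.

1.28125; no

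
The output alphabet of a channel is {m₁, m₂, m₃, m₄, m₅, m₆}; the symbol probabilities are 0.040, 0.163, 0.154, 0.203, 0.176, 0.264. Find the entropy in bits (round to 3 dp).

2.443 bits

H = −Σ pᵢ log₂ pᵢ.
−0.040·log₂(0.040) = 0.1858
−0.163·log₂(0.163) = 0.4266
−0.154·log₂(0.154) = 0.4156
−0.203·log₂(0.203) = 0.4670
−0.176·log₂(0.176) = 0.4411
−0.264·log₂(0.264) = 0.5072
Sum ≈ 2.4433 → 2.443 bits.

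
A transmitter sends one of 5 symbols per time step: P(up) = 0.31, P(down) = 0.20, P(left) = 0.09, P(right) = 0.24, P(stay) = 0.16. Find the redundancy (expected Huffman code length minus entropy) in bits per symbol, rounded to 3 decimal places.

0.032 bits

Entropy H = −Σ p log₂ p ≈ 2.2180 bits.
Huffman merges: 9/100+4/25→1/4; 1/5+6/25→11/25; 1/4+31/100→14/25; 11/25+14/25→1. L = 9/4 ≈ 2.2500.
L − H = 2.2500 − 2.2180 = 0.032 bits.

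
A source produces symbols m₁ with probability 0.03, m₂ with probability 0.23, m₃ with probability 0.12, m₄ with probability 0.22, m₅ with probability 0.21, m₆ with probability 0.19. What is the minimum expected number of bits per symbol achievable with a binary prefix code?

Repeatedly combine the two least-probable nodes; the expected code length is the sum of the merged weights.
merge 3/100 + 3/25 → 3/20
merge 3/20 + 19/100 → 17/50
merge 21/100 + 11/50 → 43/100
merge 23/100 + 17/50 → 57/100
merge 43/100 + 57/100 → 1
L = 3/20 + 17/50 + 43/100 + 57/100 + 1 = 249/100 = 2.49 bits/symbol.

2.49 bits/symbol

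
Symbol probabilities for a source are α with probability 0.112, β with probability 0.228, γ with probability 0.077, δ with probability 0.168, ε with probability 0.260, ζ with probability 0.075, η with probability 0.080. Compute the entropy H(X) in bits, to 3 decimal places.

2.634 bits

H = −Σ pᵢ log₂ pᵢ.
−0.112·log₂(0.112) = 0.3537
−0.228·log₂(0.228) = 0.4863
−0.077·log₂(0.077) = 0.2848
−0.168·log₂(0.168) = 0.4323
−0.260·log₂(0.260) = 0.5053
−0.075·log₂(0.075) = 0.2803
−0.080·log₂(0.080) = 0.2915
Sum ≈ 2.6343 → 2.634 bits.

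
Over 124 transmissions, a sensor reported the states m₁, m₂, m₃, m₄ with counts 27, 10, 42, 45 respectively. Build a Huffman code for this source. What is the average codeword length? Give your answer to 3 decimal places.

Probabilities are the counts divided by 124.
Repeatedly combine the two least-probable nodes; the expected code length is the sum of the merged weights.
merge 5/62 + 27/124 → 37/124
merge 37/124 + 21/62 → 79/124
merge 45/124 + 79/124 → 1
L = 37/124 + 79/124 + 1 = 60/31 ≈ 1.935 bits/symbol.

1.935 bits/symbol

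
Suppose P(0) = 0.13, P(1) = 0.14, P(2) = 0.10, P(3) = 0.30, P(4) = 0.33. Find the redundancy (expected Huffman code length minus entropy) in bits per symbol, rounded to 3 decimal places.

Entropy H = −Σ p log₂ p ≈ 2.1609 bits.
Huffman merges: 1/10+13/100→23/100; 7/50+23/100→37/100; 3/10+33/100→63/100; 37/100+63/100→1. L = 223/100 ≈ 2.2300.
L − H = 2.2300 − 2.1609 = 0.069 bits.

0.069 bits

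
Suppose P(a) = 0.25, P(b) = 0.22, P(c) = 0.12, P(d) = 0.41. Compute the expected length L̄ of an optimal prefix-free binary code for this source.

Repeatedly combine the two least-probable nodes; the expected code length is the sum of the merged weights.
merge 3/25 + 11/50 → 17/50
merge 1/4 + 17/50 → 59/100
merge 41/100 + 59/100 → 1
L = 17/50 + 59/100 + 1 = 193/100 = 1.93 bits/symbol.

1.93 bits/symbol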